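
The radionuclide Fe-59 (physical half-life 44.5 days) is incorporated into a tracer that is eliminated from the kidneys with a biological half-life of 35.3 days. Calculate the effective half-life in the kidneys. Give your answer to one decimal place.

19.7 days

1/t_eff = 1/t_phys + 1/t_biol = 1/44.5 + 1/35.3 = 0.050801 per day.
t_eff = 44.5 × 35.3 / (44.5 + 35.3) ≈ 19.685 days.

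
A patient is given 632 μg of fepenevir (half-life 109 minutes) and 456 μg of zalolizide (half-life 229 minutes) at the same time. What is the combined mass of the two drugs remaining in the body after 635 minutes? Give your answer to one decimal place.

77.9 μg

fepenevir: 632 × (1/2)^(635/109) = 632 × (1/2)^5.8257 ≈ 11.143 μg.
zalolizide: 456 × (1/2)^(635/229) = 456 × (1/2)^2.7729 ≈ 66.716 μg.
Total = 11.143 + 66.716 ≈ 77.859 μg.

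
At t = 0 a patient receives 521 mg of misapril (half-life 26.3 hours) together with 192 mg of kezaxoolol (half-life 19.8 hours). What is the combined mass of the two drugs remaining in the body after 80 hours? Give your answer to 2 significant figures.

75 mg

misapril: 521 × (1/2)^(80/26.3) = 521 × (1/2)^3.0418 ≈ 63.264 mg.
kezaxoolol: 192 × (1/2)^(80/19.8) = 192 × (1/2)^4.0404 ≈ 11.669 mg.
Total = 63.264 + 11.669 ≈ 74.933 mg.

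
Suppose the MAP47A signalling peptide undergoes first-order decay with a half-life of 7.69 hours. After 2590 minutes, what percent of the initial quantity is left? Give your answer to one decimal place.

2590 minutes = 43.1667 hours.
n = 43.1667/7.69 ≈ 5.6134 half-lives.
Fraction remaining = (1/2)^5.6134 ≈ 0.020427, i.e. 2.0427%.

2.0%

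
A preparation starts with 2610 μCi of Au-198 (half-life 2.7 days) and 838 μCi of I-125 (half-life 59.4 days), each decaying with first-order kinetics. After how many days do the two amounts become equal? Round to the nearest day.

5 days

Set 2610·(1/2)^(t/2.7) = 838·(1/2)^(t/59.4).
Taking log₂: log₂(2610/838) = t·(1/2.7 − 1/59.4).
log₂(3.1146) = 1.639; 1/2.7 − 1/59.4 = 0.35354.
t = 1.639 / 0.35354 ≈ 4.6361 days.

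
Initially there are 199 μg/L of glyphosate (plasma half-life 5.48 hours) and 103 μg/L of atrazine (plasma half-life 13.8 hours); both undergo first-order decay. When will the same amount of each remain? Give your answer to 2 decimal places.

Set 199·(1/2)^(t/5.48) = 103·(1/2)^(t/13.8).
Taking log₂: log₂(199/103) = t·(1/5.48 − 1/13.8).
log₂(1.932) = 0.95012; 1/5.48 − 1/13.8 = 0.11002.
t = 0.95012 / 0.11002 ≈ 8.6361 hours.

8.64 hours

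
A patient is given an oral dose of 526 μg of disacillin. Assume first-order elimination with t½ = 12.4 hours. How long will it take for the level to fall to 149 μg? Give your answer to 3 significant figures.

22.6 hours

Fraction remaining = 149/526 ≈ 0.28327.
n = log₂(526/149) = ln(3.5302)/ln 2 ≈ 1.8198 half-lives.
t = n × t½ = 1.8198 × 12.4 ≈ 22.565 hours.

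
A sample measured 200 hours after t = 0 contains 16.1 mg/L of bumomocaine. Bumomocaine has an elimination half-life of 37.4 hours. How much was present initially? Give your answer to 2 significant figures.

Number of half-lives elapsed: n = 200/37.4 ≈ 5.3476.
A₀ = A × 2^n = 16.1 × 2^5.3476 = 16.1 × 40.718 ≈ 655.56 mg/L.

660 mg/L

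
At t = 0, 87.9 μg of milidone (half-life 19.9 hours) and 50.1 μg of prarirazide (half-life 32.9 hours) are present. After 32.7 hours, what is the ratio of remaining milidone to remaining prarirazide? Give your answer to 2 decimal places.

1.12

milidone: 87.9 × (1/2)^(32.7/19.9) = 87.9 × (1/2)^1.6432 ≈ 28.14 μg.
prarirazide: 50.1 × (1/2)^(32.7/32.9) = 50.1 × (1/2)^0.99392 ≈ 25.156 μg.
Ratio ≈ 28.14 / 25.156 ≈ 1.1186.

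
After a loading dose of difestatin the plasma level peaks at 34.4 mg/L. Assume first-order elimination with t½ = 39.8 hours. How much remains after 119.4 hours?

4.3 mg/L

Elapsed time is 3 half-lives (119.4/39.8).
Each half-life halves the amount: 34.4 × (1/2)^3 = 34.4/8 = 4.3 mg/L.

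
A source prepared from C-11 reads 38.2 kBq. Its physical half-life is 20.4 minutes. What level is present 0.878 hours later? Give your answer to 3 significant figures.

6.38 kBq

Convert the elapsed time: 0.878 hours = 52.68 minutes.
Number of half-lives: n = 52.68/20.4 ≈ 2.5824.
Remaining = 38.2 × (1/2)^2.5824 = 38.2 × 0.16697 ≈ 6.3782 kBq.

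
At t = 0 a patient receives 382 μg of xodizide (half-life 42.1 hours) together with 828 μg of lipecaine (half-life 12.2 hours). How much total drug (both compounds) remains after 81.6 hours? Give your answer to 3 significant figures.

xodizide: 382 × (1/2)^(81.6/42.1) = 382 × (1/2)^1.9382 ≈ 99.677 μg.
lipecaine: 828 × (1/2)^(81.6/12.2) = 828 × (1/2)^6.6885 ≈ 8.0276 μg.
Total = 99.677 + 8.0276 ≈ 107.7 μg.

108 μg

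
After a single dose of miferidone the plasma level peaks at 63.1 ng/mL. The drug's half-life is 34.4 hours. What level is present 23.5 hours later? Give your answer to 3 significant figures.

Number of half-lives: n = 23.5/34.4 ≈ 0.68314.
Remaining = 63.1 × (1/2)^0.68314 = 63.1 × 0.62281 ≈ 39.299 ng/mL.

39.3 ng/mL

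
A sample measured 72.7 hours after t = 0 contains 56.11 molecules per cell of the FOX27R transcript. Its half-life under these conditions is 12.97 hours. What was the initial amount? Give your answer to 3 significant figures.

2730 molecules per cell

Number of half-lives elapsed: n = 72.7/12.97 ≈ 5.6052.
A₀ = A × 2^n = 56.11 × 2^5.6052 = 56.11 × 48.68 ≈ 2731.4 molecules per cell.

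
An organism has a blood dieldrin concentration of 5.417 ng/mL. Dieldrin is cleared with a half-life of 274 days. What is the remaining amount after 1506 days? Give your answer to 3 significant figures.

0.120 ng/mL

Number of half-lives: n = 1506/274 ≈ 5.4964.
Remaining = 5.417 × (1/2)^5.4964 = 5.417 × 0.022153 ≈ 0.12 ng/mL.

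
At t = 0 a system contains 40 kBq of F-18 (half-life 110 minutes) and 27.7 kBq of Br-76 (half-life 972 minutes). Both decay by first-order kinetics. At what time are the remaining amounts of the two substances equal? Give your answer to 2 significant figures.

Set 40·(1/2)^(t/110) = 27.7·(1/2)^(t/972).
Taking log₂: log₂(40/27.7) = t·(1/110 − 1/972).
log₂(1.444) = 0.53011; 1/110 − 1/972 = 0.0080621.
t = 0.53011 / 0.0080621 ≈ 65.754 minutes.

66 minutes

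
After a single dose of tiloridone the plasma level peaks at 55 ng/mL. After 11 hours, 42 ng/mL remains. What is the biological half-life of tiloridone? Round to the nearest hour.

28 hours

A/A₀ = 42/55 ≈ 0.76364.
n = log₂(1.3095) ≈ 0.38904 half-lives elapsed in 11 hours.
t½ = 11/0.38904 ≈ 28.275 hours.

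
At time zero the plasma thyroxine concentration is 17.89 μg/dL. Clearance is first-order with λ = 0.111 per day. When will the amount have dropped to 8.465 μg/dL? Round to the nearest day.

7 days

t½ = ln 2 / λ = 0.69315 / 0.111 ≈ 6.2446 days.
Fraction remaining = 8.465/17.89 ≈ 0.47317.
n = log₂(17.89/8.465) = ln(2.1134)/ln 2 ≈ 1.0796 half-lives.
t = n × t½ = 1.0796 × 6.2446 ≈ 6.7415 days.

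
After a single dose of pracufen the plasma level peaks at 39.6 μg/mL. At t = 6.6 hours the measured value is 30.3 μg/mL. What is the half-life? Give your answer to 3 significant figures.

A/A₀ = 30.3/39.6 ≈ 0.76515.
n = log₂(1.3069) ≈ 0.38618 half-lives elapsed in 6.6 hours.
t½ = 6.6/0.38618 ≈ 17.09 hours.

17.1 hours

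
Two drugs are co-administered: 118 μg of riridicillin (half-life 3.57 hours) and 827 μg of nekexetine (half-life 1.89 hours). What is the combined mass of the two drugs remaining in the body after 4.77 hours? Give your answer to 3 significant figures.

riridicillin: 118 × (1/2)^(4.77/3.57) = 118 × (1/2)^1.3361 ≈ 46.737 μg.
nekexetine: 827 × (1/2)^(4.77/1.89) = 827 × (1/2)^2.5238 ≈ 143.8 μg.
Total = 46.737 + 143.8 ≈ 190.54 μg.

191 μg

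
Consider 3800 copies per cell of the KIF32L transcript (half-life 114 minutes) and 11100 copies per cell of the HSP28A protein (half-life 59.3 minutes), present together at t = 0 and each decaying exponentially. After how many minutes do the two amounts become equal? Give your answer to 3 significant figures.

Set 3800·(1/2)^(t/114) = 11100·(1/2)^(t/59.3).
Taking log₂: log₂(3800/11100) = t·(1/114 − 1/59.3).
log₂(0.34234) = -1.5465; 1/114 − 1/59.3 = -0.0080915.
t = -1.5465 / -0.0080915 ≈ 191.13 minutes.

191 minutes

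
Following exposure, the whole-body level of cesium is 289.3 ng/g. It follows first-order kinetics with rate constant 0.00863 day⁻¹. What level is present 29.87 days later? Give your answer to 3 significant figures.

224 ng/g

t½ = ln 2 / k = 0.69315 / 0.00863 ≈ 80.318 days.
Number of half-lives: n = 29.87/80.318 ≈ 0.3719.
Remaining = 289.3 × (1/2)^0.3719 = 289.3 × 0.77277 ≈ 223.56 ng/g.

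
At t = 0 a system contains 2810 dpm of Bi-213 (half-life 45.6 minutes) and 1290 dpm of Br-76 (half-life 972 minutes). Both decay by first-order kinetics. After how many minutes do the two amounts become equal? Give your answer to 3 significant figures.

Set 2810·(1/2)^(t/45.6) = 1290·(1/2)^(t/972).
Taking log₂: log₂(2810/1290) = t·(1/45.6 − 1/972).
log₂(2.1783) = 1.1232; 1/45.6 − 1/972 = 0.020901.
t = 1.1232 / 0.020901 ≈ 53.739 minutes.

53.7 minutes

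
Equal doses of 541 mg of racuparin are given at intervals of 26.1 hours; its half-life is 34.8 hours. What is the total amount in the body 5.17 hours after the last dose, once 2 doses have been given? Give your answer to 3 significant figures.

The 2 doses were given 31.27, 5.17 hours ago.
Total = 541·(1/2)^(31.27/34.8) + 541·(1/2)^(5.17/34.8)
      = 290.2 + 488.06 ≈ 778.27 mg.

778 mg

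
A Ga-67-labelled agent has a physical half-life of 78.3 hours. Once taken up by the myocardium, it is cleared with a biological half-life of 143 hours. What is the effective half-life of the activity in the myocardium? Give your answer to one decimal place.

50.6 hours

1/t_eff = 1/t_phys + 1/t_biol = 1/78.3 + 1/143 = 0.019764 per hour.
t_eff = 78.3 × 143 / (78.3 + 143) ≈ 50.596 hours.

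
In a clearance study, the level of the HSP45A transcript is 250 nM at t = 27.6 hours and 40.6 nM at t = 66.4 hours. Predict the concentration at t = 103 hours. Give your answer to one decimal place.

Over Δt = 66.4 − 27.6 = 38.8 hours, the level fell by a factor of 250/40.6 ≈ 6.1576.
n = log₂(6.1576) ≈ 2.6224 half-lives, so t½ = 38.8/2.6224 ≈ 14.796 hours.
From t = 66.4 to t = 103: 40.6 × (1/2)^((103−66.4)/14.796) ≈ 7.3092 nM.

7.3 nM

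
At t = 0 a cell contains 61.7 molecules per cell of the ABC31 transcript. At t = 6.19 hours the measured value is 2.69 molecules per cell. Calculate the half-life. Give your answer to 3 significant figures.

A/A₀ = 2.69/61.7 ≈ 0.043598.
n = log₂(22.937) ≈ 4.5196 half-lives elapsed in 6.19 hours.
t½ = 6.19/4.5196 ≈ 1.3696 hours.

1.37 hours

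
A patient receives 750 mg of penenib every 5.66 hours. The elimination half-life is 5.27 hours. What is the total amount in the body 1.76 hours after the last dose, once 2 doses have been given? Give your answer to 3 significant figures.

878 mg

The 2 doses were given 7.42, 1.76 hours ago.
Total = 750·(1/2)^(7.42/5.27) + 750·(1/2)^(1.76/5.27)
      = 282.63 + 595.01 ≈ 877.65 mg.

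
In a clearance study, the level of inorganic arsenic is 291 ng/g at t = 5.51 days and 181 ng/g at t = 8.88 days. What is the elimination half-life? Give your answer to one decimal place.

Over Δt = 8.88 − 5.51 = 3.37 days, the level fell by a factor of 291/181 ≈ 1.6077.
n = log₂(1.6077) ≈ 0.68503 half-lives, so t½ = 3.37/0.68503 ≈ 4.9195 days.

4.9 days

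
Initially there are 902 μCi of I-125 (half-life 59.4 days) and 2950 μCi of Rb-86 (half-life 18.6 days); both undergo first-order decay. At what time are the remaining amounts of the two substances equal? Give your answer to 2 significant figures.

46 days

Set 902·(1/2)^(t/59.4) = 2950·(1/2)^(t/18.6).
Taking log₂: log₂(902/2950) = t·(1/59.4 − 1/18.6).
log₂(0.30576) = -1.7095; 1/59.4 − 1/18.6 = -0.036928.
t = -1.7095 / -0.036928 ≈ 46.293 days.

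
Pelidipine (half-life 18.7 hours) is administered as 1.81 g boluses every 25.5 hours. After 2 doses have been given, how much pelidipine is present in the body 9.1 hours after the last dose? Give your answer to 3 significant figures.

The 2 doses were given 34.6, 9.1 hours ago.
Total = 1.81·(1/2)^(34.6/18.7) + 1.81·(1/2)^(9.1/18.7)
      = 0.50199 + 1.2918 ≈ 1.7938 g.

1.79 g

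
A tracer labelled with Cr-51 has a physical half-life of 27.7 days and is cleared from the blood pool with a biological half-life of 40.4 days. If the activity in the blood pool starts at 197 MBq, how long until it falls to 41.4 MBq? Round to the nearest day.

37 days

1/t_eff = 1/t_phys + 1/t_biol = 1/27.7 + 1/40.4 = 0.060854 per day.
t_eff = 27.7 × 40.4 / (27.7 + 40.4) ≈ 16.433 days.
n = log₂(197/41.4) ≈ 2.2505; t = 2.2505 × 16.433 ≈ 36.982 days.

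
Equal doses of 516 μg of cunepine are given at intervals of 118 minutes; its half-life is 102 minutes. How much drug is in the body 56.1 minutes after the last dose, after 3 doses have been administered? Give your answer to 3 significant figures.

The 3 doses were given 292.1, 174.1, 56.1 minutes ago.
Total = 516·(1/2)^(292.1/102) + 516·(1/2)^(174.1/102) + 516·(1/2)^(56.1/102)
      = 70.89 + 158.06 + 352.44 ≈ 581.39 μg.

581 μg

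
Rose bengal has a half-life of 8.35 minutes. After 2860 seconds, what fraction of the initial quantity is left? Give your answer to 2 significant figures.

2860 seconds = 47.6667 minutes.
n = 47.6667/8.35 ≈ 5.7086 half-lives.
Fraction remaining = (1/2)^5.7086 ≈ 0.019123.

0.019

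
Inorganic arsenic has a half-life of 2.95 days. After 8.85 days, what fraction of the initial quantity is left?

0.125

n = 8.85/2.95 ≈ 3 half-lives.
Fraction remaining = (1/2)^3 ≈ 0.125.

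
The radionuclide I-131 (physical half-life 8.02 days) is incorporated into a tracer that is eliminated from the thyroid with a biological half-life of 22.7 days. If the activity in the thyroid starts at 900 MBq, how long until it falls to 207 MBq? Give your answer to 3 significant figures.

1/t_eff = 1/t_phys + 1/t_biol = 1/8.02 + 1/22.7 = 0.16874 per day.
t_eff = 8.02 × 22.7 / (8.02 + 22.7) ≈ 5.9262 days.
n = log₂(900/207) ≈ 2.1203; t = 2.1203 × 5.9262 ≈ 12.565 days.

12.6 days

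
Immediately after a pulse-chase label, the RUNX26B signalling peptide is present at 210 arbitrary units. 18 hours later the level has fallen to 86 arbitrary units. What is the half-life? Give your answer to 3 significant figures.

A/A₀ = 86/210 ≈ 0.40952.
n = log₂(2.4419) ≈ 1.288 half-lives elapsed in 18 hours.
t½ = 18/1.288 ≈ 13.975 hours.

14.0 hours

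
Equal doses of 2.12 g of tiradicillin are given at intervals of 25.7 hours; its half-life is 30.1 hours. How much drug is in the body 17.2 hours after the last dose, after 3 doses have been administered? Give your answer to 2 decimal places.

2.65 g

The 3 doses were given 68.6, 42.9, 17.2 hours ago.
Total = 2.12·(1/2)^(68.6/30.1) + 2.12·(1/2)^(42.9/30.1) + 2.12·(1/2)^(17.2/30.1)
      = 0.43678 + 0.78939 + 1.4267 ≈ 2.6528 g.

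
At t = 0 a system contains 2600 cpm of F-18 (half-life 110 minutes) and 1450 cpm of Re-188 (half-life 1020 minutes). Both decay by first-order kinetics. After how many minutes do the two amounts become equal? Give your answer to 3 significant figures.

104 minutes

Set 2600·(1/2)^(t/110) = 1450·(1/2)^(t/1020).
Taking log₂: log₂(2600/1450) = t·(1/110 − 1/1020).
log₂(1.7931) = 0.84246; 1/110 − 1/1020 = 0.0081105.
t = 0.84246 / 0.0081105 ≈ 103.87 minutes.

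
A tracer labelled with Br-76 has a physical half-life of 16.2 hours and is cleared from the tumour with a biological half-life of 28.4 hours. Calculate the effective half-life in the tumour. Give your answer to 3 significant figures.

1/t_eff = 1/t_phys + 1/t_biol = 1/16.2 + 1/28.4 = 0.09694 per hour.
t_eff = 16.2 × 28.4 / (16.2 + 28.4) ≈ 10.316 hours.

10.3 hours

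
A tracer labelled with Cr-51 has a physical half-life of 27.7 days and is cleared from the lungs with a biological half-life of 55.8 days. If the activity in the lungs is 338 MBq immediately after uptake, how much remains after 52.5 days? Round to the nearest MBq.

1/t_eff = 1/t_phys + 1/t_biol = 1/27.7 + 1/55.8 = 0.054022 per day.
t_eff = 27.7 × 55.8 / (27.7 + 55.8) ≈ 18.511 days.
Remaining = 338 × (1/2)^(52.5/18.511) = 338 × (1/2)^2.8362 ≈ 47.331 MBq.

47 MBq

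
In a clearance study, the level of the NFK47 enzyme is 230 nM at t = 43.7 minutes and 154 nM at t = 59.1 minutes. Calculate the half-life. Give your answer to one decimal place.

Over Δt = 59.1 − 43.7 = 15.4 minutes, the level fell by a factor of 230/154 ≈ 1.4935.
n = log₂(1.4935) ≈ 0.5787 half-lives, so t½ = 15.4/0.5787 ≈ 26.611 minutes.

26.6 minutes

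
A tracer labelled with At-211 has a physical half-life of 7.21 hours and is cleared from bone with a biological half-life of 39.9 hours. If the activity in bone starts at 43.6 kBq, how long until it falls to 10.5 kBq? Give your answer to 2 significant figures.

1/t_eff = 1/t_phys + 1/t_biol = 1/7.21 + 1/39.9 = 0.16376 per hour.
t_eff = 7.21 × 39.9 / (7.21 + 39.9) ≈ 6.1065 hours.
n = log₂(43.6/10.5) ≈ 2.0539; t = 2.0539 × 6.1065 ≈ 12.542 hours.

13 hours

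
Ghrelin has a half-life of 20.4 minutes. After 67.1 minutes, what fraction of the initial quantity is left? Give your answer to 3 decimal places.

n = 67.1/20.4 ≈ 3.2892 half-lives.
Fraction remaining = (1/2)^3.2892 ≈ 0.10229.

0.102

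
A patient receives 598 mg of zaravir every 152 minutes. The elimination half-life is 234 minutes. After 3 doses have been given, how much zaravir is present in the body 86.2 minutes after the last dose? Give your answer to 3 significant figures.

The 3 doses were given 390.2, 238.2, 86.2 minutes ago.
Total = 598·(1/2)^(390.2/234) + 598·(1/2)^(238.2/234) + 598·(1/2)^(86.2/234)
      = 188.25 + 295.3 + 463.24 ≈ 946.79 mg.

947 mg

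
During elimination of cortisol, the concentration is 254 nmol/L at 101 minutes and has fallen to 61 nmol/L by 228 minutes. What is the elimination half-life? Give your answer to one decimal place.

61.7 minutes

Over Δt = 228 − 101 = 127 minutes, the level fell by a factor of 254/61 ≈ 4.1639.
n = log₂(4.1639) ≈ 2.0579 half-lives, so t½ = 127/2.0579 ≈ 61.712 minutes.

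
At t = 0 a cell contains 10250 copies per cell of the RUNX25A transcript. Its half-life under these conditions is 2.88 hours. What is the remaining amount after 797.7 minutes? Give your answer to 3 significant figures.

418 copies per cell

Convert the elapsed time: 797.7 minutes = 13.295 hours.
Number of half-lives: n = 13.295/2.88 ≈ 4.6163.
Remaining = 10250 × (1/2)^4.6163 = 10250 × 0.040771 ≈ 417.9 copies per cell.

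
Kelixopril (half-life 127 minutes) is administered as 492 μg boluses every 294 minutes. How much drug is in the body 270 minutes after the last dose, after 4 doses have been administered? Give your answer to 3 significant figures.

The 4 doses were given 1152, 858, 564, 270 minutes ago.
Total = 492·(1/2)^(1152/127) + 492·(1/2)^(858/127) + 492·(1/2)^(564/127) + 492·(1/2)^(270/127)
      = 0.91488 + 4.5523 + 22.652 + 112.71 ≈ 140.83 μg.

141 μg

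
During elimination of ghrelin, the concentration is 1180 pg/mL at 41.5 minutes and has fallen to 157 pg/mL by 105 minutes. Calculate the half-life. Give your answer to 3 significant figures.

Over Δt = 105 − 41.5 = 63.5 minutes, the level fell by a factor of 1180/157 ≈ 7.5159.
n = log₂(7.5159) ≈ 2.91 half-lives, so t½ = 63.5/2.91 ≈ 21.822 minutes.

21.8 minutes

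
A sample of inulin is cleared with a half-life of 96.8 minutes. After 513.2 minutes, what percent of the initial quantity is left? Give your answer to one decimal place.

2.5%

n = 513.2/96.8 ≈ 5.3017 half-lives.
Fraction remaining = (1/2)^5.3017 ≈ 0.025354, i.e. 2.5354%.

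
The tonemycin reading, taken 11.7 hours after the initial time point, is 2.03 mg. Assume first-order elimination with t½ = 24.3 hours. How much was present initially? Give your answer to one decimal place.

2.8 mg

Number of half-lives elapsed: n = 11.7/24.3 ≈ 0.48148.
A₀ = A × 2^n = 2.03 × 2^0.48148 = 2.03 × 1.3962 ≈ 2.8342 mg.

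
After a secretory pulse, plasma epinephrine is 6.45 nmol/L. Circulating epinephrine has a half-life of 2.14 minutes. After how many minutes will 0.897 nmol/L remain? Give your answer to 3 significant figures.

Fraction remaining = 0.897/6.45 ≈ 0.13907.
n = log₂(6.45/0.897) = ln(7.1906)/ln 2 ≈ 2.8461 half-lives.
t = n × t½ = 2.8461 × 2.14 ≈ 6.0907 minutes.

6.09 minutes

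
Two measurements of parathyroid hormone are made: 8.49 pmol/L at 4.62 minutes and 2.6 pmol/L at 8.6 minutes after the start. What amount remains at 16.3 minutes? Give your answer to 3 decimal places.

0.263 pmol/L

Over Δt = 8.6 − 4.62 = 3.98 minutes, the level fell by a factor of 8.49/2.6 ≈ 3.2654.
n = log₂(3.2654) ≈ 1.7073 half-lives, so t½ = 3.98/1.7073 ≈ 2.3312 minutes.
From t = 8.6 to t = 16.3: 2.6 × (1/2)^((16.3−8.6)/2.3312) ≈ 0.26344 pmol/L.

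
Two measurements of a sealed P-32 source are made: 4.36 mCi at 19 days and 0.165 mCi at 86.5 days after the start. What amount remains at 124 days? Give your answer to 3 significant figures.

Over Δt = 86.5 − 19 = 67.5 days, the level fell by a factor of 4.36/0.165 ≈ 26.424.
n = log₂(26.424) ≈ 4.7238 half-lives, so t½ = 67.5/4.7238 ≈ 14.289 days.
From t = 86.5 to t = 124: 0.165 × (1/2)^((124−86.5)/14.289) ≈ 0.02676 mCi.

0.0268 mCi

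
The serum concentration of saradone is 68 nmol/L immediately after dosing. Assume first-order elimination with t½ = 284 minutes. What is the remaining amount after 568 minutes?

Elapsed time is 2 half-lives (568/284).
Each half-life halves the amount: 68 × (1/2)^2 = 68/4 = 17 nmol/L.

17 nmol/L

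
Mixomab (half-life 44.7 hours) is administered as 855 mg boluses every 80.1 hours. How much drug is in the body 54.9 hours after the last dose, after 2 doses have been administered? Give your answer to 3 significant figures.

The 2 doses were given 135, 54.9 hours ago.
Total = 855·(1/2)^(135/44.7) + 855·(1/2)^(54.9/44.7)
      = 105.39 + 364.96 ≈ 470.35 mg.

470 mg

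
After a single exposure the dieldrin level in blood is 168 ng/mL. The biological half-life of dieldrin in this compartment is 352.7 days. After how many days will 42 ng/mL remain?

42/168 = 1/4, so 2 half-lives have elapsed.
t = 2 × 352.7 = 705.4 days.

705.4 days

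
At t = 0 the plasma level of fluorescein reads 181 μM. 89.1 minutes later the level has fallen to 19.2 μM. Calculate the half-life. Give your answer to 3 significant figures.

A/A₀ = 19.2/181 ≈ 0.10608.
n = log₂(9.4271) ≈ 3.2368 half-lives elapsed in 89.1 minutes.
t½ = 89.1/3.2368 ≈ 27.527 minutes.

27.5 minutes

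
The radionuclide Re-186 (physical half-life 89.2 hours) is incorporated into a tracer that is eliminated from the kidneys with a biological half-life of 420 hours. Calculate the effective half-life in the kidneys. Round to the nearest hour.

1/t_eff = 1/t_phys + 1/t_biol = 1/89.2 + 1/420 = 0.013592 per hour.
t_eff = 89.2 × 420 / (89.2 + 420) ≈ 73.574 hours.

74 hours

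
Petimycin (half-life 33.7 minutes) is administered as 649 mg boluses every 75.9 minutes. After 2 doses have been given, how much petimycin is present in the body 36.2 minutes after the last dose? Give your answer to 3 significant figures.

The 2 doses were given 112.1, 36.2 minutes ago.
Total = 649·(1/2)^(112.1/33.7) + 649·(1/2)^(36.2/33.7)
      = 64.699 + 308.24 ≈ 372.93 mg.

373 mg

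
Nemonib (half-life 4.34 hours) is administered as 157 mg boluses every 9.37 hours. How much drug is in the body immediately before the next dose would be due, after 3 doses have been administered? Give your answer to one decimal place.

44.8 mg

The 3 doses were given 28.11, 18.74, 9.37 hours ago.
Total = 157·(1/2)^(28.11/4.34) + 157·(1/2)^(18.74/4.34) + 157·(1/2)^(9.37/4.34)
      = 1.7625 + 7.8716 + 35.154 ≈ 44.789 mg.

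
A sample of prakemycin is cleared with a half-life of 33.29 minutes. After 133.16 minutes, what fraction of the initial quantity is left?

n = 133.16/33.29 ≈ 4 half-lives.
Fraction remaining = (1/2)^4 ≈ 0.0625.

0.0625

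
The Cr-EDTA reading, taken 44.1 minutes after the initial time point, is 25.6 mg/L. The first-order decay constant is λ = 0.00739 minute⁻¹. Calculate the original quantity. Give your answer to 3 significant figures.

t½ = ln 2 / λ = 0.69315 / 0.00739 ≈ 93.795 minutes.
Number of half-lives elapsed: n = 44.1/93.795 ≈ 0.47017.
A₀ = A × 2^n = 25.6 × 2^0.47017 = 25.6 × 1.3853 ≈ 35.463 mg/L.

35.5 mg/L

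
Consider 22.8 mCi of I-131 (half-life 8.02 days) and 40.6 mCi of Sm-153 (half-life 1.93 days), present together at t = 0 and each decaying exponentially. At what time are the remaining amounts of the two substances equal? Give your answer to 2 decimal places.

2.12 days

Set 22.8·(1/2)^(t/8.02) = 40.6·(1/2)^(t/1.93).
Taking log₂: log₂(22.8/40.6) = t·(1/8.02 − 1/1.93).
log₂(0.56158) = -0.83245; 1/8.02 − 1/1.93 = -0.39345.
t = -0.83245 / -0.39345 ≈ 2.1158 days.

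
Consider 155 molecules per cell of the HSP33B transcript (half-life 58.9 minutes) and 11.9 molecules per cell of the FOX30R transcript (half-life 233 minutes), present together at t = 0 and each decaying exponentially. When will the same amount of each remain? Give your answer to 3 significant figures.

Set 155·(1/2)^(t/58.9) = 11.9·(1/2)^(t/233).
Taking log₂: log₂(155/11.9) = t·(1/58.9 − 1/233).
log₂(13.025) = 3.7032; 1/58.9 − 1/233 = 0.012686.
t = 3.7032 / 0.012686 ≈ 291.91 minutes.

292 minutes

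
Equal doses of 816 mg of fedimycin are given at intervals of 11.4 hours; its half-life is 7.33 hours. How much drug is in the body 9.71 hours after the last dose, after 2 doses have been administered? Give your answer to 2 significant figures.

The 2 doses were given 21.11, 9.71 hours ago.
Total = 816·(1/2)^(21.11/7.33) + 816·(1/2)^(9.71/7.33)
      = 110.85 + 325.78 ≈ 436.63 mg.

440 mg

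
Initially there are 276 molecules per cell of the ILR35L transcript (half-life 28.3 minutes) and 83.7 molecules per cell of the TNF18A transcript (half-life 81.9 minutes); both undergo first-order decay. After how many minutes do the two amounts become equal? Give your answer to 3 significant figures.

74.4 minutes

Set 276·(1/2)^(t/28.3) = 83.7·(1/2)^(t/81.9).
Taking log₂: log₂(276/83.7) = t·(1/28.3 − 1/81.9).
log₂(3.2975) = 1.7214; 1/28.3 − 1/81.9 = 0.023126.
t = 1.7214 / 0.023126 ≈ 74.435 minutes.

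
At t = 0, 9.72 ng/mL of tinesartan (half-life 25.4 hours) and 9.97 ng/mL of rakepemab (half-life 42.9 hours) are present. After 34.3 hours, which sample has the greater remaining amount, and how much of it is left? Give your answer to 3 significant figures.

tinesartan: 9.72 × (1/2)^1.3504 ≈ 3.812 ng/mL.
rakepemab: 9.97 × (1/2)^0.79953 ≈ 5.7281 ng/mL.
Rakepemab has more remaining, at ≈ 5.7281 ng/mL.

rakepemab, 5.73 ng/mL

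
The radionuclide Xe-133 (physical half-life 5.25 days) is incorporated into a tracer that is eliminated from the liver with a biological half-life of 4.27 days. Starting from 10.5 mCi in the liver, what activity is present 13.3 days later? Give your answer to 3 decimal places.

0.209 mCi

1/t_eff = 1/t_phys + 1/t_biol = 1/5.25 + 1/4.27 = 0.42467 per day.
t_eff = 5.25 × 4.27 / (5.25 + 4.27) ≈ 2.3548 days.
Remaining = 10.5 × (1/2)^(13.3/2.3548) = 10.5 × (1/2)^5.6481 ≈ 0.20938 mCi.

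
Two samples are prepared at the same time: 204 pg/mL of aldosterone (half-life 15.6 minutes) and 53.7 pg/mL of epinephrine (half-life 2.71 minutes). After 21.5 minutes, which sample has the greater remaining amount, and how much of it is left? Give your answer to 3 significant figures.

aldosterone: 204 × (1/2)^1.3782 ≈ 78.478 pg/mL.
epinephrine: 53.7 × (1/2)^7.9336 ≈ 0.21965 pg/mL.
Aldosterone has more remaining, at ≈ 78.478 pg/mL.

aldosterone, 78.5 pg/mL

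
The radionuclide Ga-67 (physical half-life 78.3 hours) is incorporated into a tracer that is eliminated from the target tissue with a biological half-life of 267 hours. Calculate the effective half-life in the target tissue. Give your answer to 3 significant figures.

1/t_eff = 1/t_phys + 1/t_biol = 1/78.3 + 1/267 = 0.016517 per hour.
t_eff = 78.3 × 267 / (78.3 + 267) ≈ 60.545 hours.

60.5 hours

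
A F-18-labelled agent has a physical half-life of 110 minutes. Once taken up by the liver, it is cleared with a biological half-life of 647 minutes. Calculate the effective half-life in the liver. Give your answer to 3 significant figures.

1/t_eff = 1/t_phys + 1/t_biol = 1/110 + 1/647 = 0.010637 per minute.
t_eff = 110 × 647 / (110 + 647) ≈ 94.016 minutes.

94.0 minutes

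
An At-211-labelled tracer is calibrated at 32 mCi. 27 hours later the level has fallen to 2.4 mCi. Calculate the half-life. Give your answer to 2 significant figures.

A/A₀ = 2.4/32 ≈ 0.075.
n = log₂(13.333) ≈ 3.737 half-lives elapsed in 27 hours.
t½ = 27/3.737 ≈ 7.2251 hours.

7.2 hours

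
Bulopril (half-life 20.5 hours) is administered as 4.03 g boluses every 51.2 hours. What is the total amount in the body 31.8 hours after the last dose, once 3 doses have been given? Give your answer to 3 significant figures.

1.66 g

The 3 doses were given 134.2, 83, 31.8 hours ago.
Total = 4.03·(1/2)^(134.2/20.5) + 4.03·(1/2)^(83/20.5) + 4.03·(1/2)^(31.8/20.5)
      = 0.043118 + 0.2435 + 1.3751 ≈ 1.6617 g.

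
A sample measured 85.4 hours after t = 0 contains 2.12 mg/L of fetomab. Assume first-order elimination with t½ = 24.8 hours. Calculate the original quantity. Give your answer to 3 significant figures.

Number of half-lives elapsed: n = 85.4/24.8 ≈ 3.4435.
A₀ = A × 2^n = 2.12 × 2^3.4435 = 2.12 × 10.88 ≈ 23.065 mg/L.

23.1 mg/L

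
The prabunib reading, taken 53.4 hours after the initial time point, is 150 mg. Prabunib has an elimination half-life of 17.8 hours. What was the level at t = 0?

1200 mg

Number of half-lives elapsed: n = 53.4/17.8 ≈ 3.
A₀ = A × 2^n = 150 × 2^3 = 150 × 8 ≈ 1200 mg.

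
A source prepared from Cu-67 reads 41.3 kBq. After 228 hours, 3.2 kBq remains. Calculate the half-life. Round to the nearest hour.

62 hours

A/A₀ = 3.2/41.3 ≈ 0.077482.
n = log₂(12.906) ≈ 3.69 half-lives elapsed in 228 hours.
t½ = 228/3.69 ≈ 61.789 hours.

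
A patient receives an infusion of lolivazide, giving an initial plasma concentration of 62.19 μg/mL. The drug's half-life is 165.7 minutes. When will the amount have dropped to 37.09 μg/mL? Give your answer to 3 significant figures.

Fraction remaining = 37.09/62.19 ≈ 0.5964.
n = log₂(62.19/37.09) = ln(1.6767)/ln 2 ≈ 0.74565 half-lives.
t = n × t½ = 0.74565 × 165.7 ≈ 123.55 minutes.

124 minutes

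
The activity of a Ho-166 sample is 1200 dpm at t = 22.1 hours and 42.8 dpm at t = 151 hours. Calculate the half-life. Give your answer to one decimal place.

Over Δt = 151 − 22.1 = 128.9 hours, the level fell by a factor of 1200/42.8 ≈ 28.037.
n = log₂(28.037) ≈ 4.8093 half-lives, so t½ = 128.9/4.8093 ≈ 26.802 hours.

26.8 hours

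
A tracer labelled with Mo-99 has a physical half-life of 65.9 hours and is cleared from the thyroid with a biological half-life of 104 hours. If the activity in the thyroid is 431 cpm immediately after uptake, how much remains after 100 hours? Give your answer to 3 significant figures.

1/t_eff = 1/t_phys + 1/t_biol = 1/65.9 + 1/104 = 0.02479 per hour.
t_eff = 65.9 × 104 / (65.9 + 104) ≈ 40.339 hours.
Remaining = 431 × (1/2)^(100/40.339) = 431 × (1/2)^2.479 ≈ 77.308 cpm.

77.3 cpm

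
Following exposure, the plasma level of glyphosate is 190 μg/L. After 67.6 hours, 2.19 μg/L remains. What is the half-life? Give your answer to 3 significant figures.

A/A₀ = 2.19/190 ≈ 0.011526.
n = log₂(86.758) ≈ 6.4389 half-lives elapsed in 67.6 hours.
t½ = 67.6/6.4389 ≈ 10.499 hours.

10.5 hours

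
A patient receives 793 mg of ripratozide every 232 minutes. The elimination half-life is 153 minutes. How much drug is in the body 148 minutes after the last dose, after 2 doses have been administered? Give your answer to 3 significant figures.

547 mg

The 2 doses were given 380, 148 minutes ago.
Total = 793·(1/2)^(380/153) + 793·(1/2)^(148/153)
      = 141.78 + 405.58 ≈ 547.36 mg.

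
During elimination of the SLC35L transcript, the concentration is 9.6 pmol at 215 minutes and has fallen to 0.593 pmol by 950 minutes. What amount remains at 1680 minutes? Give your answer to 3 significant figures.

0.0373 pmol

Over Δt = 950 − 215 = 735 minutes, the level fell by a factor of 9.6/0.593 ≈ 16.189.
n = log₂(16.189) ≈ 4.0169 half-lives, so t½ = 735/4.0169 ≈ 182.98 minutes.
From t = 950 to t = 1680: 0.593 × (1/2)^((1680−950)/182.98) ≈ 0.037331 pmol.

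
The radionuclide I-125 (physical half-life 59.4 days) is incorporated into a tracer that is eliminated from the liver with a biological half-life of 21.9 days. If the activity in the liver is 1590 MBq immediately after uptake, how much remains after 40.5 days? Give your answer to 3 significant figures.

1/t_eff = 1/t_phys + 1/t_biol = 1/59.4 + 1/21.9 = 0.062497 per day.
t_eff = 59.4 × 21.9 / (59.4 + 21.9) ≈ 16.001 days.
Remaining = 1590 × (1/2)^(40.5/16.001) = 1590 × (1/2)^2.5311 ≈ 275.07 MBq.

275 MBq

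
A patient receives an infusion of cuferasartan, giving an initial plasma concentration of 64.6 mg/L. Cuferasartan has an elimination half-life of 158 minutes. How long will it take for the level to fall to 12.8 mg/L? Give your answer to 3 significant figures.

Fraction remaining = 12.8/64.6 ≈ 0.19814.
n = log₂(64.6/12.8) = ln(5.0469)/ln 2 ≈ 2.3354 half-lives.
t = n × t½ = 2.3354 × 158 ≈ 368.99 minutes.

369 minutes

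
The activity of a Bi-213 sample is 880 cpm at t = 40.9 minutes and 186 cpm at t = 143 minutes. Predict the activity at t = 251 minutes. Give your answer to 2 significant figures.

36 cpm

Over Δt = 143 − 40.9 = 102.1 minutes, the level fell by a factor of 880/186 ≈ 4.7312.
n = log₂(4.7312) ≈ 2.2422 half-lives, so t½ = 102.1/2.2422 ≈ 45.536 minutes.
From t = 143 to t = 251: 186 × (1/2)^((251−143)/45.536) ≈ 35.937 cpm.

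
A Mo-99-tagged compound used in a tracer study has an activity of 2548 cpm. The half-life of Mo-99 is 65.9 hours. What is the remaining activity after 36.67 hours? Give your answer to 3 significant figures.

Number of half-lives: n = 36.67/65.9 ≈ 0.55645.
Remaining = 2548 × (1/2)^0.55645 = 2548 × 0.67997 ≈ 1732.6 cpm.

1730 cpm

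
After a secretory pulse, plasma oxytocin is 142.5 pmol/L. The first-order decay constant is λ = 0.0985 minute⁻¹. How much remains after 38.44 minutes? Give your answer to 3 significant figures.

3.23 pmol/L

t½ = ln 2 / λ = 0.69315 / 0.0985 ≈ 7.037 minutes.
Number of half-lives: n = 38.44/7.037 ≈ 5.4625.
Remaining = 142.5 × (1/2)^5.4625 = 142.5 × 0.022678 ≈ 3.2317 pmol/L.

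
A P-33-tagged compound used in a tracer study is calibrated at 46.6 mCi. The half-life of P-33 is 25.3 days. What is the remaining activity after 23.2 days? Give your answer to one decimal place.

Number of half-lives: n = 23.2/25.3 ≈ 0.917.
Remaining = 46.6 × (1/2)^0.917 = 46.6 × 0.52961 ≈ 24.68 mCi.

24.7 mCi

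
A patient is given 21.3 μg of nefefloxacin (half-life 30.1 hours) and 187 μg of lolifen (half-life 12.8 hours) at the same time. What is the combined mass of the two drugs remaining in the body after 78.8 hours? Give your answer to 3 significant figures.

nefefloxacin: 21.3 × (1/2)^(78.8/30.1) = 21.3 × (1/2)^2.6179 ≈ 3.4698 μg.
lolifen: 187 × (1/2)^(78.8/12.8) = 187 × (1/2)^6.1562 ≈ 2.622 μg.
Total = 3.4698 + 2.622 ≈ 6.0917 μg.

6.09 μg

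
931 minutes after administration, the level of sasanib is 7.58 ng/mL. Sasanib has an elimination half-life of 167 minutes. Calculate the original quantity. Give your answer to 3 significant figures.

Number of half-lives elapsed: n = 931/167 ≈ 5.5749.
A₀ = A × 2^n = 7.58 × 2^5.5749 = 7.58 × 47.665 ≈ 361.3 ng/mL.

361 ng/mL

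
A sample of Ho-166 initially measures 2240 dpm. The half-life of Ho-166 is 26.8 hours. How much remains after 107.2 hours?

Elapsed time is 4 half-lives (107.2/26.8).
Each half-life halves the amount: 2240 × (1/2)^4 = 2240/16 = 140 dpm.

140 dpm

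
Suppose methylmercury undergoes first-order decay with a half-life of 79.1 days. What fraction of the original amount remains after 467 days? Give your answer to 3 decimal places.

0.017

n = 467/79.1 ≈ 5.9039 half-lives.
Fraction remaining = (1/2)^5.9039 ≈ 0.016701.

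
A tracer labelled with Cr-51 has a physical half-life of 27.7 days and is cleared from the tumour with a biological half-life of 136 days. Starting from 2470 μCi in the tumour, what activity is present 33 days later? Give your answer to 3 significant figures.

1/t_eff = 1/t_phys + 1/t_biol = 1/27.7 + 1/136 = 0.043454 per day.
t_eff = 27.7 × 136 / (27.7 + 136) ≈ 23.013 days.
Remaining = 2470 × (1/2)^(33/23.013) = 2470 × (1/2)^1.434 ≈ 914.17 μCi.

914 μCi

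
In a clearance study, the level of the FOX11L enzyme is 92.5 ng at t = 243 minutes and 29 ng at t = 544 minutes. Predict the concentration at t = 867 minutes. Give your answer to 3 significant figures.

8.35 ng

Over Δt = 544 − 243 = 301 minutes, the level fell by a factor of 92.5/29 ≈ 3.1897.
n = log₂(3.1897) ≈ 1.6734 half-lives, so t½ = 301/1.6734 ≈ 179.87 minutes.
From t = 544 to t = 867: 29 × (1/2)^((867−544)/179.87) ≈ 8.3529 ng.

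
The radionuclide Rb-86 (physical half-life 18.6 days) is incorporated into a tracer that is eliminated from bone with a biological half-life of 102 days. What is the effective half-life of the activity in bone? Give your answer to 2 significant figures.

1/t_eff = 1/t_phys + 1/t_biol = 1/18.6 + 1/102 = 0.063567 per day.
t_eff = 18.6 × 102 / (18.6 + 102) ≈ 15.731 days.

16 days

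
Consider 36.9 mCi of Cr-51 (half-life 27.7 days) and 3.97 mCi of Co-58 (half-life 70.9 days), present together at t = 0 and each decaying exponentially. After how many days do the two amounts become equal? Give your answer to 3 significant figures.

Set 36.9·(1/2)^(t/27.7) = 3.97·(1/2)^(t/70.9).
Taking log₂: log₂(36.9/3.97) = t·(1/27.7 − 1/70.9).
log₂(9.2947) = 3.2164; 1/27.7 − 1/70.9 = 0.021997.
t = 3.2164 / 0.021997 ≈ 146.22 days.

146 days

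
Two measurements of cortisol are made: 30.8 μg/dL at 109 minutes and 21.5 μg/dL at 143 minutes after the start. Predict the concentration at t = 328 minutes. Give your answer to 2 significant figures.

Over Δt = 143 − 109 = 34 minutes, the level fell by a factor of 30.8/21.5 ≈ 1.4326.
n = log₂(1.4326) ≈ 0.51859 half-lives, so t½ = 34/0.51859 ≈ 65.562 minutes.
From t = 143 to t = 328: 21.5 × (1/2)^((328−143)/65.562) ≈ 3.0409 μg/dL.

3.0 μg/dL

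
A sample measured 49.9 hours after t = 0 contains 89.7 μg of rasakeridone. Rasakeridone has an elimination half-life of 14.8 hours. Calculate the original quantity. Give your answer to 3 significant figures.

Number of half-lives elapsed: n = 49.9/14.8 ≈ 3.3716.
A₀ = A × 2^n = 89.7 × 2^3.3716 = 89.7 × 10.35 ≈ 928.44 μg.

928 μg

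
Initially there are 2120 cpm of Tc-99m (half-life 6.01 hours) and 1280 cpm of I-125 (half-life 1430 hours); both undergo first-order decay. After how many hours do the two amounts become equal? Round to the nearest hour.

4 hours

Set 2120·(1/2)^(t/6.01) = 1280·(1/2)^(t/1430).
Taking log₂: log₂(2120/1280) = t·(1/6.01 − 1/1430).
log₂(1.6562) = 0.72792; 1/6.01 − 1/1430 = 0.16569.
t = 0.72792 / 0.16569 ≈ 4.3933 hours.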